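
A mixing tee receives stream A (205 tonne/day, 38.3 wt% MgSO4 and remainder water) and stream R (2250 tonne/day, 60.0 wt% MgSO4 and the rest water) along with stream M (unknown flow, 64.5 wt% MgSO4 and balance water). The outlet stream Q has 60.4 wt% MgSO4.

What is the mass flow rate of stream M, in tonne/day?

Let M be the unknown flow. Total out = 2455 + M.
MgSO4 balance: 1428.5 + 0.645·M = 0.604·(2455 + M)
(0.645 − 0.604)·M = 0.604×2455 − 1428.5 = 54.305
M = 54.305 / 0.041 = 1324.5 tonne/day

1325 tonne/day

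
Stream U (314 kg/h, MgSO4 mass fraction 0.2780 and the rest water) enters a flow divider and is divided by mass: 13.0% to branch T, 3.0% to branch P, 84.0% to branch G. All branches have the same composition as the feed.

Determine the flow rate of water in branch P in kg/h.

Branch P total = 0.030×314 = 9.42 kg/h.
water in P = 0.722×9.42 = 6.8012 kg/h.

6.801 kg/h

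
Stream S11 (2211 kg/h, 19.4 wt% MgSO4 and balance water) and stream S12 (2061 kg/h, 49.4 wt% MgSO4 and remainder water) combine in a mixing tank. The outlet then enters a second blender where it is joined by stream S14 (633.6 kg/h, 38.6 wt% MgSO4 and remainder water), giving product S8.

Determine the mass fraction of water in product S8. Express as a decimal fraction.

0.655

Overall, product flow = 4905.6 kg/h.
water in = 2211×0.806 + 2061×0.506 + 633.6×0.614 = 3214 kg/h.
water fraction in S8 = 0.655.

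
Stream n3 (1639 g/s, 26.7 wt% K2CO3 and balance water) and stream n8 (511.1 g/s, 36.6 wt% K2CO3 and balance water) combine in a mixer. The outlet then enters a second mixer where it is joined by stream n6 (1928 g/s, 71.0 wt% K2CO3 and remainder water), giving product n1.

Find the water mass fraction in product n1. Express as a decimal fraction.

0.511

Overall, product flow = 4078.1 g/s.
water in = 1639×0.733 + 511.1×0.634 + 1928×0.290 = 2084.5 g/s.
water fraction in n1 = 0.511.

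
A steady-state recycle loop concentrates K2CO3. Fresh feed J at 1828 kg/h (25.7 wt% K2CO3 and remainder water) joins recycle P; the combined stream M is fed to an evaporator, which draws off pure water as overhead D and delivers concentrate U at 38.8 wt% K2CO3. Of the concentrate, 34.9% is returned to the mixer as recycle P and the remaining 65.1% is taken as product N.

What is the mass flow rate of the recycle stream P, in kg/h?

Overall K2CO3 balance (none leaves overhead): K2CO3 in fresh feed = K2CO3 in product, i.e. 1828×0.257 = (1−0.349)·U·0.388.
U = 469.8/(0.388×0.651) = 1859.9 kg/h.
Recycle P = 0.349×1859.9 = 649.12 kg/h.

649.1 kg/h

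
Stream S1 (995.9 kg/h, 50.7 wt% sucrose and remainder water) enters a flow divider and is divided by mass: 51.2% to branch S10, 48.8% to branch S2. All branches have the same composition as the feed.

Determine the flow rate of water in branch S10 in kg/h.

Branch S10 total = 0.512×995.9 = 509.9 kg/h.
water in S10 = 0.493×509.9 = 251.38 kg/h.

251.4 kg/h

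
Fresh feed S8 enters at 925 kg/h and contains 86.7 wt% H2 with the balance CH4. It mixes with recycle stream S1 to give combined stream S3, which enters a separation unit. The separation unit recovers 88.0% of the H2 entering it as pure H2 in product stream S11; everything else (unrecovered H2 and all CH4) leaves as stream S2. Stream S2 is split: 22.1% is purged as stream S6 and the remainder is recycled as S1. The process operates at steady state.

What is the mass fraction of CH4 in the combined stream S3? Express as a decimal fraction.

CH4 enters only via S8 and leaves only via the purge: 925×0.133 = 0.221×(CH4 in S2), and the separation unit passes all CH4, so CH4 in S3 = CH4 in S2 = 556.67 kg/h.
H2 in S3: m_A = 925×0.867 + (1−0.221)·(1−0.880)·m_A, so m_A = 801.98/0.9065 = 884.67 kg/h.
S3 = 884.67 + 556.67 = 1441.3 kg/h.
CH4 fraction in S3 = 556.67/1441.3 = 0.3862.

0.3862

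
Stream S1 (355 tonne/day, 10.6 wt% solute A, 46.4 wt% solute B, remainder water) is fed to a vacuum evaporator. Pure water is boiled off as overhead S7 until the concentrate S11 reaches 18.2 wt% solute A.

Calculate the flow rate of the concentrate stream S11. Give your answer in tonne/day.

206.8 tonne/day

solute A is conserved: 355×0.106 = 37.63 tonne/day all reports to the concentrate.
Concentrate = 37.63/(target fraction) = 206.76 tonne/day.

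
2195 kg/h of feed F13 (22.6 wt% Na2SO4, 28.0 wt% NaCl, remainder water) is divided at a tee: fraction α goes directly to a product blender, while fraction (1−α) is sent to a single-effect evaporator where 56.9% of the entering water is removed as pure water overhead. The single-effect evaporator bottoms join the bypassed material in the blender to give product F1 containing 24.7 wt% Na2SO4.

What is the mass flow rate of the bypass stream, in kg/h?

1531 kg/h

All 2195×0.226 = 496.07 kg/h of Na2SO4 reaches F1, so F1 = 496.07/0.247 = 2008.4 kg/h and vapour = 186.62 kg/h.
The evaporator receives (1−α)·2195 of feed at 0.494 water and removes 0.569 of that water:
0.569×0.494×(1−α)×2195 = 186.62
(1−α) = 186.62/616.98 = 0.3025;  α = 0.6975.
Bypass flow = 0.6975×2195 = 1531.1 kg/h.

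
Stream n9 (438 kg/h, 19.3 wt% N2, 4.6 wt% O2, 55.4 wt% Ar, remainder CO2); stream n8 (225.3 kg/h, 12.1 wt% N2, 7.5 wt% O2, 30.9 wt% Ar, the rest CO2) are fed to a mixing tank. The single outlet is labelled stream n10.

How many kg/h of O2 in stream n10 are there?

O2 out = O2 in = 438×0.046 + 225.3×0.075 = 37.046 kg/h.

37.05 kg/h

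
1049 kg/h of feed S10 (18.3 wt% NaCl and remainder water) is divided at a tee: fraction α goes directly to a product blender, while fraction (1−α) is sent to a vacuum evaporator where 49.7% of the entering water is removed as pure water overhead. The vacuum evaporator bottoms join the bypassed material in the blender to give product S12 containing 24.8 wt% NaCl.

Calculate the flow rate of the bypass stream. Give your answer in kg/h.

371.9 kg/h

All 1049×0.183 = 191.97 kg/h of NaCl reaches S12, so S12 = 191.97/0.248 = 774.06 kg/h and vapour = 274.94 kg/h.
The evaporator receives (1−α)·1049 of feed at 0.817 water and removes 0.497 of that water:
0.497×0.817×(1−α)×1049 = 274.94
(1−α) = 274.94/425.95 = 0.6455;  α = 0.3545.
Bypass flow = 0.3545×1049 = 371.89 kg/h.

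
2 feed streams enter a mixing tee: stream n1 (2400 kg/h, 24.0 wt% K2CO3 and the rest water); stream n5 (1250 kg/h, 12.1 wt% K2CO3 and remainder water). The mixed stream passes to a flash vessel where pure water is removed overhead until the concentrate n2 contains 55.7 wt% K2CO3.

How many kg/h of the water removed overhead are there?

2344 kg/h

K2CO3 entering = 2400×0.240 + 1250×0.121 = 727.25 kg/h.
All K2CO3 reports to n2, so n2 = 727.25/0.557 = 1305.7 kg/h.
Total feed = 3650 kg/h; overhead = 3650 − 1305.7 = 2344.3 kg/h.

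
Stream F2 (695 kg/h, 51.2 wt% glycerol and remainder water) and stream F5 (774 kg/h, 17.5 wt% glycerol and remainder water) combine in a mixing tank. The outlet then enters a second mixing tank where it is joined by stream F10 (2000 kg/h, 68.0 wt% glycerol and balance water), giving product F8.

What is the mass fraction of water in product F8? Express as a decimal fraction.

0.466

Overall, product flow = 3469 kg/h.
water in = 695×0.488 + 774×0.825 + 2000×0.320 = 1617.7 kg/h.
water fraction in F8 = 0.466.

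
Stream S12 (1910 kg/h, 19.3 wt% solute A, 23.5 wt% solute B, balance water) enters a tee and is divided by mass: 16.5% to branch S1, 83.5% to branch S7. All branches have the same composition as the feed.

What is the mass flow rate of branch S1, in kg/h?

Branch S1 flow = 0.165×1910 = 315.15 kg/h.

315.2 kg/h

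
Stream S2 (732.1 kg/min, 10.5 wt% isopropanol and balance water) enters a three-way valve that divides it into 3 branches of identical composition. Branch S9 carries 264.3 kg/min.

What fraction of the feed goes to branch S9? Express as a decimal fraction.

0.361

Fraction to S9 = 264.3/732.1 = 0.3610.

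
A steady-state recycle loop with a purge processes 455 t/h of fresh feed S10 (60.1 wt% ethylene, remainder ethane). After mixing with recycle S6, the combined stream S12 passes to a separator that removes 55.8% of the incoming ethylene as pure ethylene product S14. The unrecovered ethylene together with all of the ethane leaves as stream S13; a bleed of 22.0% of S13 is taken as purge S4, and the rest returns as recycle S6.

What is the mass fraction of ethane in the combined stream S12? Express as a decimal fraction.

0.6641

ethane enters only via S10 and leaves only via the purge: 455×0.399 = 0.220×(ethane in S13), and the separator passes all ethane, so ethane in S12 = ethane in S13 = 825.2 t/h.
ethylene in S12: m_A = 455×0.601 + (1−0.220)·(1−0.558)·m_A, so m_A = 273.45/0.6552 = 417.34 t/h.
S12 = 417.34 + 825.2 = 1242.5 t/h.
ethane fraction in S12 = 825.2/1242.5 = 0.6641.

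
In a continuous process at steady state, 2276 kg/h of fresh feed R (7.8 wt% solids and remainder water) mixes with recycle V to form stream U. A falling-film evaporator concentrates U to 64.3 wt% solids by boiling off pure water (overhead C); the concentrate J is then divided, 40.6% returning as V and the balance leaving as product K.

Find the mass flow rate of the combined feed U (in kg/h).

Overall solids balance (none leaves overhead): solids in fresh feed = solids in product, i.e. 2276×0.078 = (1−0.406)·J·0.643.
J = 177.53/(0.643×0.594) = 464.8 kg/h.
Recycle V = 0.406×464.8 = 188.71 kg/h.
Combined feed U = 2276 + 188.71 = 2464.7 kg/h.

2465 kg/h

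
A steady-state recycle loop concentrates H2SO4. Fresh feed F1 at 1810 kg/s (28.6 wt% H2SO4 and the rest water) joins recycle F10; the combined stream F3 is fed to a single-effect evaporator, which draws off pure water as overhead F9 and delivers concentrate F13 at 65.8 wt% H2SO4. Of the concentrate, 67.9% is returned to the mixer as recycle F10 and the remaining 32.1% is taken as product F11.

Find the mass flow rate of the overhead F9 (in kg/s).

Overall H2SO4 balance (none leaves overhead): H2SO4 in fresh feed = H2SO4 in product, i.e. 1810×0.286 = (1−0.679)·F13·0.658.
F13 = 517.66/(0.658×0.321) = 2450.8 kg/s.
Recycle F10 = 0.679×2450.8 = 1664.1 kg/s.
Combined feed F3 = 1810 + 1664.1 = 3474.1 kg/s.
Overhead F9 = F3 − F13 = 3474.1 − 2450.8 = 1023.3 kg/s.

1023 kg/s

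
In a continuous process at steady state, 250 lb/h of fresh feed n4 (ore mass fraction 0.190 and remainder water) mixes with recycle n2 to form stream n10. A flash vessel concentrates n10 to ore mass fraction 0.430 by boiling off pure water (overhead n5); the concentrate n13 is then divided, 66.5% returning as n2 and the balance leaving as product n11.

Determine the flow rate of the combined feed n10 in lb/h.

Overall ore balance (none leaves overhead): ore in fresh feed = ore in product, i.e. 250×0.190 = (1−0.665)·n13·0.430.
n13 = 47.5/(0.430×0.335) = 329.75 lb/h.
Recycle n2 = 0.665×329.75 = 219.28 lb/h.
Combined feed n10 = 250 + 219.28 = 469.28 lb/h.

469.3 lb/h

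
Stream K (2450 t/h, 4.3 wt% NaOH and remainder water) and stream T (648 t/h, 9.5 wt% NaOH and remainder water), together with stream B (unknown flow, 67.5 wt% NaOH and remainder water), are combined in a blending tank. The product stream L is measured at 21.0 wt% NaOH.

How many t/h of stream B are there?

Let B be the unknown flow. Total out = 3098 + B.
NaOH balance: 166.91 + 0.675·B = 0.210·(3098 + B)
(0.675 − 0.210)·B = 0.210×3098 − 166.91 = 483.67
B = 483.67 / 0.465 = 1040.2 t/h

1040 t/h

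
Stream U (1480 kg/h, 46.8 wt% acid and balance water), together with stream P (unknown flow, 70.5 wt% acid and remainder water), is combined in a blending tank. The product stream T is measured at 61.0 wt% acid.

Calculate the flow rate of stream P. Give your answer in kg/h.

2212 kg/h

Let P be the unknown flow. Total out = 1480 + P.
acid balance: 692.64 + 0.705·P = 0.610·(1480 + P)
(0.705 − 0.610)·P = 0.610×1480 − 692.64 = 210.16
P = 210.16 / 0.095 = 2212.2 kg/h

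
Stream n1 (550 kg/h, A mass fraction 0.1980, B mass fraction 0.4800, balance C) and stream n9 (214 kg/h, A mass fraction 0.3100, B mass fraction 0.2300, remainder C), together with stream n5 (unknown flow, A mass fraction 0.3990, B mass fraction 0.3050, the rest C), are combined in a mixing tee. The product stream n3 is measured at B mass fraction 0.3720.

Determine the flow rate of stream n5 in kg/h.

433 kg/h

Let n5 be the unknown flow. Total out = 764 + n5.
B balance: 313.22 + 0.305·n5 = 0.372·(764 + n5)
(0.305 − 0.372)·n5 = 0.372×764 − 313.22 = -29.012
n5 = -29.012 / -0.067 = 433.01 kg/h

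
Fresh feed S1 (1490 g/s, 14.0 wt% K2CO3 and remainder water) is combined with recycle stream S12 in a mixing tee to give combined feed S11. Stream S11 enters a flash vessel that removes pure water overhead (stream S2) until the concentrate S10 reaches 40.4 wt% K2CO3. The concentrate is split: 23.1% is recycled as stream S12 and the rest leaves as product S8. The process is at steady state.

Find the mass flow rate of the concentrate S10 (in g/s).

671.4 g/s

Overall K2CO3 balance (none leaves overhead): K2CO3 in fresh feed = K2CO3 in product, i.e. 1490×0.140 = (1−0.231)·S10·0.404.
S10 = 208.6/(0.404×0.769) = 671.44 g/s.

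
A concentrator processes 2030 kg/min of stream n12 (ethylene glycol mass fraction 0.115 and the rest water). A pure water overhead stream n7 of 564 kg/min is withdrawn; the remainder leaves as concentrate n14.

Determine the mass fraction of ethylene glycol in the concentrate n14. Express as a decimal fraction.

0.159

ethylene glycol is not removed: 2030×0.115 = 233.45 kg/min of ethylene glycol enters n14.
Concentrate = 2030 − 564 = 1466 kg/min.
Mass fraction = 233.45/1466 = 0.159.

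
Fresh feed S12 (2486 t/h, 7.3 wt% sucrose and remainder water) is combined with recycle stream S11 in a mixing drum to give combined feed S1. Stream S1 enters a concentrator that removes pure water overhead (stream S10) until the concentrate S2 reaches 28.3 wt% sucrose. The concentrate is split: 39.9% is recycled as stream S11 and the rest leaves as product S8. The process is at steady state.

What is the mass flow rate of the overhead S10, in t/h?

Overall sucrose balance (none leaves overhead): sucrose in fresh feed = sucrose in product, i.e. 2486×0.073 = (1−0.399)·S2·0.283.
S2 = 181.48/(0.283×0.601) = 1067 t/h.
Recycle S11 = 0.399×1067 = 425.73 t/h.
Combined feed S1 = 2486 + 425.73 = 2911.7 t/h.
Overhead S10 = S1 − S2 = 2911.7 − 1067 = 1844.7 t/h.

1845 t/h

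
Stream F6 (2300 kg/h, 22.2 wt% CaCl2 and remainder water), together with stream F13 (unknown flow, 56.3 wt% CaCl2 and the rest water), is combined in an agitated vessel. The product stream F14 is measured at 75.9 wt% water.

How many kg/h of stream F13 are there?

Let F13 be the unknown flow. Total out = 2300 + F13.
water balance: 1789.4 + 0.437·F13 = 0.759·(2300 + F13)
(0.437 − 0.759)·F13 = 0.759×2300 − 1789.4 = -43.7
F13 = -43.7 / -0.322 = 135.71 kg/h

135.7 kg/h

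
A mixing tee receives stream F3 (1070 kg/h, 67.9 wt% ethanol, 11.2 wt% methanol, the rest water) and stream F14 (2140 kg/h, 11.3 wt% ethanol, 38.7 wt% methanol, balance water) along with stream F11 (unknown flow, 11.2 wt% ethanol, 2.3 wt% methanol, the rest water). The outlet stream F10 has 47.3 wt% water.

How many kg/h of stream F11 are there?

573.2 kg/h

Let F11 be the unknown flow. Total out = 3210 + F11.
water balance: 1293.6 + 0.865·F11 = 0.473·(3210 + F11)
(0.865 − 0.473)·F11 = 0.473×3210 − 1293.6 = 224.7
F11 = 224.7 / 0.392 = 573.21 kg/h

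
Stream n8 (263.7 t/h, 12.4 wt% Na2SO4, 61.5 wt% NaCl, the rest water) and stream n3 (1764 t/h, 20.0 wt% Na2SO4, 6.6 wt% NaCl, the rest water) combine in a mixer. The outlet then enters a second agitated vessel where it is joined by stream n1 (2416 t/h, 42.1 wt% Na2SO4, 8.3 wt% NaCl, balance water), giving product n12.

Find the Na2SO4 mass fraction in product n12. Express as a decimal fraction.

0.316

Overall, product flow = 4443.7 t/h.
Na2SO4 in = 263.7×0.124 + 1764×0.200 + 2416×0.421 = 1402.6 t/h.
Na2SO4 fraction in n12 = 0.316.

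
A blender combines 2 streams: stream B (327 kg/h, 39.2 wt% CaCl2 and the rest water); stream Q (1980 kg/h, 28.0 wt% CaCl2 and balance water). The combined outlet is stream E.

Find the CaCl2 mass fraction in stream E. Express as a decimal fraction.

Total flow out = 327 + 1980 = 2307 kg/h.
CaCl2 in = 327×0.392 + 1980×0.280 = 682.58 kg/h.
CaCl2 mass fraction in E = 682.58/2307 = 0.296.

0.296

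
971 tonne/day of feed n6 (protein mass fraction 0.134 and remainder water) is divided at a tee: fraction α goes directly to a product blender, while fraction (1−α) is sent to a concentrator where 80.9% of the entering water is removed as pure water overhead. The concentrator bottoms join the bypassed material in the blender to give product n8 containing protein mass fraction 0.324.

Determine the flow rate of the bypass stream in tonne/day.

All 971×0.134 = 130.11 tonne/day of protein reaches n8, so n8 = 130.11/0.324 = 401.59 tonne/day and vapour = 569.41 tonne/day.
The evaporator receives (1−α)·971 of feed at 0.866 water and removes 0.809 of that water:
0.809×0.866×(1−α)×971 = 569.41
(1−α) = 569.41/680.28 = 0.8370;  α = 0.1630.
Bypass flow = 0.1630×971 = 158.24 tonne/day.

158.2 tonne/day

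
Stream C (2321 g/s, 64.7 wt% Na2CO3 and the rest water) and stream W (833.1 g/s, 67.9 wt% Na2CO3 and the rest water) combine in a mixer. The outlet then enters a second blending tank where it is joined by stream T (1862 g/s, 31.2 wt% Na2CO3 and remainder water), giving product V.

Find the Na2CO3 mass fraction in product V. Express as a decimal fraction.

Overall, product flow = 5016.1 g/s.
Na2CO3 in = 2321×0.647 + 833.1×0.679 + 1862×0.312 = 2648.3 g/s.
Na2CO3 fraction in V = 0.528.

0.528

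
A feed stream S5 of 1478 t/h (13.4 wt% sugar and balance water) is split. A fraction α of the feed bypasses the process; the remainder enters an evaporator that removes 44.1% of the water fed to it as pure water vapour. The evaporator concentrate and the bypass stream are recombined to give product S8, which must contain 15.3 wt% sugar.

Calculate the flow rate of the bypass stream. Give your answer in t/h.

All 1478×0.134 = 198.05 t/h of sugar reaches S8, so S8 = 198.05/0.153 = 1294.5 t/h and vapour = 183.54 t/h.
The evaporator receives (1−α)·1478 of feed at 0.866 water and removes 0.441 of that water:
0.441×0.866×(1−α)×1478 = 183.54
(1−α) = 183.54/564.46 = 0.3252;  α = 0.6748.
Bypass flow = 0.6748×1478 = 997.4 t/h.

997.4 t/h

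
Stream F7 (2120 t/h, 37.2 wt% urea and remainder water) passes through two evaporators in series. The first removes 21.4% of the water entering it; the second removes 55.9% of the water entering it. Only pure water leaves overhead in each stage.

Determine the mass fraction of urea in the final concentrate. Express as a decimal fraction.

water in feed = 2120×0.628 = 1331.4 t/h.
After stage 1: water left = (1−0.214)×1331.4 = 1046.4; stream total = 1835.1 t/h.
After stage 2: water left = (1−0.559)×1046.4 = 461.48; final concentrate = 1250.1 t/h.
urea fraction = 788.64/1250.1 = 0.631.

0.631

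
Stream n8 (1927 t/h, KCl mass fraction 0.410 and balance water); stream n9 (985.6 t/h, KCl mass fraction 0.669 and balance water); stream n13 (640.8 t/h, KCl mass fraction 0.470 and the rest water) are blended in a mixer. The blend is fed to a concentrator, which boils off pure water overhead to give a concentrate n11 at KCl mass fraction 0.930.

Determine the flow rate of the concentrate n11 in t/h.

1882 t/h

KCl entering = 1927×0.410 + 985.6×0.669 + 640.8×0.470 = 1750.6 t/h.
All KCl reports to n11, so n11 = 1750.6/0.930 = 1882.4 t/h.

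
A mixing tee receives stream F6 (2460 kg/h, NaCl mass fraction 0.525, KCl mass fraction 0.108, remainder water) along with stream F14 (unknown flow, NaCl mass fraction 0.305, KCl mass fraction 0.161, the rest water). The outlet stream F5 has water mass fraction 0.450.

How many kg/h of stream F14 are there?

2431 kg/h

Let F14 be the unknown flow. Total out = 2460 + F14.
water balance: 902.82 + 0.534·F14 = 0.450·(2460 + F14)
(0.534 − 0.450)·F14 = 0.450×2460 − 902.82 = 204.18
F14 = 204.18 / 0.084 = 2430.7 kg/h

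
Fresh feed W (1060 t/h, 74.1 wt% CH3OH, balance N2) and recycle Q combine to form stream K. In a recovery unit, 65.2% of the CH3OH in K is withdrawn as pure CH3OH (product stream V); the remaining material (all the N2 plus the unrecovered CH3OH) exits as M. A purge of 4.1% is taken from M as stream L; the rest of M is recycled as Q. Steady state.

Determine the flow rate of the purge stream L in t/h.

291.4 t/h

N2 enters only via W and leaves only via the purge: 1060×0.259 = 0.041×(N2 in M), and the recovery unit passes all N2, so N2 in K = N2 in M = 6696.1 t/h.
CH3OH in K: m_A = 1060×0.741 + (1−0.041)·(1−0.652)·m_A, so m_A = 785.46/0.6663 = 1178.9 t/h.
M = (1−0.652)×1178.9 + 6696.1 = 7106.4 t/h.
Purge L = 0.041×7106.4 = 291.36 t/h.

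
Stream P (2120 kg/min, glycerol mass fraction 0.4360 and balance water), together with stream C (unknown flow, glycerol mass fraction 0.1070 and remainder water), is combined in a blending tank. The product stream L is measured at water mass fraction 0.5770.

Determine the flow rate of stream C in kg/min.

87.22 kg/min

Let C be the unknown flow. Total out = 2120 + C.
water balance: 1195.7 + 0.893·C = 0.577·(2120 + C)
(0.893 − 0.577)·C = 0.577×2120 − 1195.7 = 27.56
C = 27.56 / 0.316 = 87.215 kg/min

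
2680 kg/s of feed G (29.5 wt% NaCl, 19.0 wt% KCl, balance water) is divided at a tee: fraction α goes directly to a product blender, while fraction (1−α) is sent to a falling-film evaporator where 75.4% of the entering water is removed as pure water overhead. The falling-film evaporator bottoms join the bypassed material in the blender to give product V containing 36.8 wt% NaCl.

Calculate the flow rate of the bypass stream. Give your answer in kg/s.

All 2680×0.295 = 790.6 kg/s of NaCl reaches V, so V = 790.6/0.368 = 2148.4 kg/s and vapour = 531.63 kg/s.
The evaporator receives (1−α)·2680 of feed at 0.515 water and removes 0.754 of that water:
0.754×0.515×(1−α)×2680 = 531.63
(1−α) = 531.63/1040.7 = 0.5109;  α = 0.4891.
Bypass flow = 0.4891×2680 = 1310.9 kg/s.

1311 kg/s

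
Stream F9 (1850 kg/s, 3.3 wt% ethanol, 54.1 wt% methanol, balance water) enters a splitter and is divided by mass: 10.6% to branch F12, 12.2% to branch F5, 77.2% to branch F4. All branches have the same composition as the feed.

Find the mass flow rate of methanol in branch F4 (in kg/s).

Branch F4 total = 0.772×1850 = 1428.2 kg/s.
methanol in F4 = 0.541×1428.2 = 772.66 kg/s.

772.7 kg/s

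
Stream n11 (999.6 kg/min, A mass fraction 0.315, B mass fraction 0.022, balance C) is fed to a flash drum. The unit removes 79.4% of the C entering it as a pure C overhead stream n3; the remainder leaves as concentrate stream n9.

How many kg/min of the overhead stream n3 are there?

C entering = 999.6×0.663 = 662.73 kg/min; overhead removed = 0.794×662.73 = 526.21 kg/min.

526.2 kg/min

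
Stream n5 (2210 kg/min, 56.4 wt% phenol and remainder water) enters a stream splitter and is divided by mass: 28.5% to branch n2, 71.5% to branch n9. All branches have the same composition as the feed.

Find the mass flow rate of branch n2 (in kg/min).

629.8 kg/min

Branch n2 flow = 0.285×2210 = 629.85 kg/min.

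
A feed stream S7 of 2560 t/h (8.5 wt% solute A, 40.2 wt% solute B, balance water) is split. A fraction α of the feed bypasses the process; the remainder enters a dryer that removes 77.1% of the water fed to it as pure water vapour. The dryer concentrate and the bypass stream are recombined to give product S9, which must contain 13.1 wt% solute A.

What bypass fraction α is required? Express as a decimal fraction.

0.112

All 2560×0.085 = 217.6 t/h of solute A reaches S9, so S9 = 217.6/0.131 = 1661.1 t/h and vapour = 898.93 t/h.
The evaporator receives (1−α)·2560 of feed at 0.513 water and removes 0.771 of that water:
0.771×0.513×(1−α)×2560 = 898.93
(1−α) = 898.93/1012.5 = 0.8878;  α = 0.1122.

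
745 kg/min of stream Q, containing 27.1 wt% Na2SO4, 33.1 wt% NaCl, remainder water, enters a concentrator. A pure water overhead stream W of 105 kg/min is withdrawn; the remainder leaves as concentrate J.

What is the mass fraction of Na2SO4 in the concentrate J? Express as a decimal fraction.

Na2SO4 is not removed: 745×0.271 = 201.9 kg/min of Na2SO4 enters J.
Concentrate = 745 − 105 = 640 kg/min.
Mass fraction = 201.9/640 = 0.315.

0.315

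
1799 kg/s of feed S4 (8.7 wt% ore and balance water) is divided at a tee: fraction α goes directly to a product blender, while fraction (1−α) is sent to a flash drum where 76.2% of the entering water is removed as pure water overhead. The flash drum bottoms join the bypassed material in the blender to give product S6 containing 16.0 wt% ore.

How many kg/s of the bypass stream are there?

619.2 kg/s

All 1799×0.087 = 156.51 kg/s of ore reaches S6, so S6 = 156.51/0.160 = 978.21 kg/s and vapour = 820.79 kg/s.
The evaporator receives (1−α)·1799 of feed at 0.913 water and removes 0.762 of that water:
0.762×0.913×(1−α)×1799 = 820.79
(1−α) = 820.79/1251.6 = 0.6558;  α = 0.3442.
Bypass flow = 0.3442×1799 = 619.2 kg/s.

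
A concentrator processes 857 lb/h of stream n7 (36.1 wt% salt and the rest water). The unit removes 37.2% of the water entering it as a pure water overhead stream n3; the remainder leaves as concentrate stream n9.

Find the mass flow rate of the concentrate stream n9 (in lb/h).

653.3 lb/h

water entering = 857×0.639 = 547.62 lb/h; overhead removed = 0.372×547.62 = 203.72 lb/h.
Concentrate = 857 − 203.72 = 653.28 lb/h.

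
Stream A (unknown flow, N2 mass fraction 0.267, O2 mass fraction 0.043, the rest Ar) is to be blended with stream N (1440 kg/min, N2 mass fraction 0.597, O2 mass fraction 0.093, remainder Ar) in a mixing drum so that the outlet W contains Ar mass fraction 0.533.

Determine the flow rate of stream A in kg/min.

2045 kg/min

Let A be the unknown flow. Total out = 1440 + A.
Ar balance: 446.4 + 0.690·A = 0.533·(1440 + A)
(0.690 − 0.533)·A = 0.533×1440 − 446.4 = 321.12
A = 321.12 / 0.157 = 2045.4 kg/min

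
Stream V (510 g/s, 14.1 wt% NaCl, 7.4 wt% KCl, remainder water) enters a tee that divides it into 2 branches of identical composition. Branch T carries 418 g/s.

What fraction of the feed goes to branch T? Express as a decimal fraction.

Fraction to T = 418/510 = 0.8196.

0.820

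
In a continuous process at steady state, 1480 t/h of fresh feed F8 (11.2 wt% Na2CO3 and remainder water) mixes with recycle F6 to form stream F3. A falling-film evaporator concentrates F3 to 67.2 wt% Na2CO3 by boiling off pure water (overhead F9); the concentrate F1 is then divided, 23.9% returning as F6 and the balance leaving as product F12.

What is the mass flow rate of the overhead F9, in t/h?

Overall Na2CO3 balance (none leaves overhead): Na2CO3 in fresh feed = Na2CO3 in product, i.e. 1480×0.112 = (1−0.239)·F1·0.672.
F1 = 165.76/(0.672×0.761) = 324.13 t/h.
Recycle F6 = 0.239×324.13 = 77.468 t/h.
Combined feed F3 = 1480 + 77.468 = 1557.5 t/h.
Overhead F9 = F3 − F1 = 1557.5 − 324.13 = 1233.3 t/h.

1233 t/h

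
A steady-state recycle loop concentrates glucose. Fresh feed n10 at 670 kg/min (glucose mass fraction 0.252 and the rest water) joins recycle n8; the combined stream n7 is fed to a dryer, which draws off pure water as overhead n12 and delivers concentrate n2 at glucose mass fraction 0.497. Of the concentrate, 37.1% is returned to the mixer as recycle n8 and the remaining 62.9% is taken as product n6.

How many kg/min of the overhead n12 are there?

330.3 kg/min

Overall glucose balance (none leaves overhead): glucose in fresh feed = glucose in product, i.e. 670×0.252 = (1−0.371)·n2·0.497.
n2 = 168.84/(0.497×0.629) = 540.09 kg/min.
Recycle n8 = 0.371×540.09 = 200.37 kg/min.
Combined feed n7 = 670 + 200.37 = 870.37 kg/min.
Overhead n12 = n7 − n2 = 870.37 − 540.09 = 330.28 kg/min.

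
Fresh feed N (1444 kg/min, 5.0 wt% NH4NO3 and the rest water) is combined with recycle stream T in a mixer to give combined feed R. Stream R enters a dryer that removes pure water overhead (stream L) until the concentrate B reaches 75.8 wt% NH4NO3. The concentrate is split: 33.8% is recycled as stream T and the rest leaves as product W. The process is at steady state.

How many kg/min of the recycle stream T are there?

48.63 kg/min

Overall NH4NO3 balance (none leaves overhead): NH4NO3 in fresh feed = NH4NO3 in product, i.e. 1444×0.050 = (1−0.338)·B·0.758.
B = 72.2/(0.758×0.662) = 143.88 kg/min.
Recycle T = 0.338×143.88 = 48.633 kg/min.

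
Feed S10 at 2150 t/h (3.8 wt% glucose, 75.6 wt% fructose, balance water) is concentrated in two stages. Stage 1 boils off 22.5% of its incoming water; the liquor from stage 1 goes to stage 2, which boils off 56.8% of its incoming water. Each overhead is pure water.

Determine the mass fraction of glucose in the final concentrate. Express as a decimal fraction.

0.0440

water in feed = 2150×0.206 = 442.9 t/h.
After stage 1: water left = (1−0.225)×442.9 = 343.25; stream total = 2050.3 t/h.
After stage 2: water left = (1−0.568)×343.25 = 148.28; final concentrate = 1855.4 t/h.
glucose fraction = 81.7/1855.4 = 0.0440.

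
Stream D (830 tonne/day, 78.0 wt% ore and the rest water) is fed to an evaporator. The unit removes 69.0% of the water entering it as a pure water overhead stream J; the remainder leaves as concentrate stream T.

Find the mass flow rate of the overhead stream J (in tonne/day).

126 tonne/day

water entering = 830×0.220 = 182.6 tonne/day; overhead removed = 0.690×182.6 = 125.99 tonne/day.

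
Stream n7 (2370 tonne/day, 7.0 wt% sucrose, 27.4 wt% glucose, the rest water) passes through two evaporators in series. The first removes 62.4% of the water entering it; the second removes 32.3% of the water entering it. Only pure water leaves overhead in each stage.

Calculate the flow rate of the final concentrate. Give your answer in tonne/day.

1211 tonne/day

water in feed = 2370×0.656 = 1554.7 tonne/day.
After stage 1: water left = (1−0.624)×1554.7 = 584.57; stream total = 1399.9 tonne/day.
After stage 2: water left = (1−0.323)×584.57 = 395.76; final concentrate = 1211 tonne/day.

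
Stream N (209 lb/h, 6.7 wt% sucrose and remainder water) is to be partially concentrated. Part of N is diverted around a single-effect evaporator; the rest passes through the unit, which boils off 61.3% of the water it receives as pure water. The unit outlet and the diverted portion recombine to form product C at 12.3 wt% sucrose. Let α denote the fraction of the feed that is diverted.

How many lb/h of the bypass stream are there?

All 209×0.067 = 14.003 lb/h of sucrose reaches C, so C = 14.003/0.123 = 113.85 lb/h and vapour = 95.154 lb/h.
The evaporator receives (1−α)·209 of feed at 0.933 water and removes 0.613 of that water:
0.613×0.933×(1−α)×209 = 95.154
(1−α) = 95.154/119.53 = 0.7961;  α = 0.2039.
Bypass flow = 0.2039×209 = 42.625 lb/h.

42.63 lb/h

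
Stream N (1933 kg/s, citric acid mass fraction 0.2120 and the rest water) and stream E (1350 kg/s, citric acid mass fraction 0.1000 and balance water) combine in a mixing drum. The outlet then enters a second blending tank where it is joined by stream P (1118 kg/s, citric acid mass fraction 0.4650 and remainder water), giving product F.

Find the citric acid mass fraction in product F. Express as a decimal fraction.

Overall, product flow = 4401 kg/s.
citric acid in = 1933×0.212 + 1350×0.100 + 1118×0.465 = 1064.7 kg/s.
citric acid fraction in F = 0.2419.

0.2419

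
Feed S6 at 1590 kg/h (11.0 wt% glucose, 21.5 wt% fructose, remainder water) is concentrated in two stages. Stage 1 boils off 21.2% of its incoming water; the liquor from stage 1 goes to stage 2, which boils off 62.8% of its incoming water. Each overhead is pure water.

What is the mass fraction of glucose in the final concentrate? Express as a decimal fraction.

0.210

water in feed = 1590×0.675 = 1073.2 kg/h.
After stage 1: water left = (1−0.212)×1073.2 = 845.72; stream total = 1362.5 kg/h.
After stage 2: water left = (1−0.628)×845.72 = 314.61; final concentrate = 831.36 kg/h.
glucose fraction = 174.9/831.36 = 0.210.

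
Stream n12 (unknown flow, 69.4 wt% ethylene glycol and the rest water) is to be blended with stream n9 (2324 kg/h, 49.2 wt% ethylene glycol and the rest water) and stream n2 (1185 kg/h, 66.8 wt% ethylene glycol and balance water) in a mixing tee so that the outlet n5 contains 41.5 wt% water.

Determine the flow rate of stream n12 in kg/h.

Let n12 be the unknown flow. Total out = 3509 + n12.
water balance: 1574 + 0.306·n12 = 0.415·(3509 + n12)
(0.306 − 0.415)·n12 = 0.415×3509 − 1574 = -117.78
n12 = -117.78 / -0.109 = 1080.5 kg/h

1081 kg/h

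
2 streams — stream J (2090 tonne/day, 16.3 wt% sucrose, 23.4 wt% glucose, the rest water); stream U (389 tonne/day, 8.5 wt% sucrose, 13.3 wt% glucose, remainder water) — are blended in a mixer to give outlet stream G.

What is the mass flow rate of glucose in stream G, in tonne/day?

540.8 tonne/day

glucose out = glucose in = 2090×0.234 + 389×0.133 = 540.8 tonne/day.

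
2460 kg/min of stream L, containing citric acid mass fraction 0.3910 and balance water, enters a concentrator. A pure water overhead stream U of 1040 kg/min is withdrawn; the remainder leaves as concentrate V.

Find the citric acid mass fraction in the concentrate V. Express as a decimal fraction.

0.6774

citric acid is not removed: 2460×0.391 = 961.86 kg/min of citric acid enters V.
Concentrate = 2460 − 1040 = 1420 kg/min.
Mass fraction = 961.86/1420 = 0.6774.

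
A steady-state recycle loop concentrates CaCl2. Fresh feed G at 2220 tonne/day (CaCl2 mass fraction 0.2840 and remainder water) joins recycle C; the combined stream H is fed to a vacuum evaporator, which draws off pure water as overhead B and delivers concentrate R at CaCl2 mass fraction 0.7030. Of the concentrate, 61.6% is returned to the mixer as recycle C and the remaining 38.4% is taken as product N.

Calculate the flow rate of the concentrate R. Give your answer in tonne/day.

Overall CaCl2 balance (none leaves overhead): CaCl2 in fresh feed = CaCl2 in product, i.e. 2220×0.284 = (1−0.616)·R·0.703.
R = 630.48/(0.703×0.384) = 2335.5 tonne/day.

2336 tonne/day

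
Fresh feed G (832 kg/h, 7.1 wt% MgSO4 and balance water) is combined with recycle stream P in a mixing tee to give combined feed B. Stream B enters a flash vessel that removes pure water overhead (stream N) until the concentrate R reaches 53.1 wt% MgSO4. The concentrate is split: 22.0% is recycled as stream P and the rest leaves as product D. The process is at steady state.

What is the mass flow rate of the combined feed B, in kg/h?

Overall MgSO4 balance (none leaves overhead): MgSO4 in fresh feed = MgSO4 in product, i.e. 832×0.071 = (1−0.220)·R·0.531.
R = 59.072/(0.531×0.780) = 142.62 kg/h.
Recycle P = 0.220×142.62 = 31.377 kg/h.
Combined feed B = 832 + 31.377 = 863.38 kg/h.

863.4 kg/h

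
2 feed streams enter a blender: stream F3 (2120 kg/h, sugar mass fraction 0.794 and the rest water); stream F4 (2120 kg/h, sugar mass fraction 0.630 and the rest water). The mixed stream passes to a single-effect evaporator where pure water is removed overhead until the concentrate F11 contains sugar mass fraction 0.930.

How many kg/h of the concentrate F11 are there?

3246 kg/h

sugar entering = 2120×0.794 + 2120×0.630 = 3018.9 kg/h.
All sugar reports to F11, so F11 = 3018.9/0.930 = 3246.1 kg/h.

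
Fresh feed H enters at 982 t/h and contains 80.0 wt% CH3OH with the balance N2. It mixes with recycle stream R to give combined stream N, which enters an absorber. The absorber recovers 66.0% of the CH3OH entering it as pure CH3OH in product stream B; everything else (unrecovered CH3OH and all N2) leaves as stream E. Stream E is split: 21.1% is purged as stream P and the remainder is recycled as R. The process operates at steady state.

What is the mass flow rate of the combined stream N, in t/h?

2004 t/h

N2 enters only via H and leaves only via the purge: 982×0.200 = 0.211×(N2 in E), and the absorber passes all N2, so N2 in N = N2 in E = 930.81 t/h.
CH3OH in N: m_A = 982×0.800 + (1−0.211)·(1−0.660)·m_A, so m_A = 785.6/0.7317 = 1073.6 t/h.
N = 1073.6 + 930.81 = 2004.4 t/h.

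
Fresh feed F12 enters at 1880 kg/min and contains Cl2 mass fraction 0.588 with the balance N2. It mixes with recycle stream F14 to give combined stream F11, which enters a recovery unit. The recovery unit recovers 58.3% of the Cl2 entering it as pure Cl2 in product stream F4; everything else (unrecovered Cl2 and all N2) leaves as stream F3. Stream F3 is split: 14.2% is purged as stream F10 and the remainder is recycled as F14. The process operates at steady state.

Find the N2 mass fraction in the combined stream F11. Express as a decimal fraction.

0.760

N2 enters only via F12 and leaves only via the purge: 1880×0.412 = 0.142×(N2 in F3), and the recovery unit passes all N2, so N2 in F11 = N2 in F3 = 5454.6 kg/min.
Cl2 in F11: m_A = 1880×0.588 + (1−0.142)·(1−0.583)·m_A, so m_A = 1105.4/0.6422 = 1721.3 kg/min.
F11 = 1721.3 + 5454.6 = 7175.9 kg/min.
N2 fraction in F11 = 5454.6/7175.9 = 0.760.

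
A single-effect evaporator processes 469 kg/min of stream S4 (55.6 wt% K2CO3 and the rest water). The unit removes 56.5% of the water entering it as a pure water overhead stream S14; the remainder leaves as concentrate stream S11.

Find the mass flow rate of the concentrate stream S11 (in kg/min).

water entering = 469×0.444 = 208.24 kg/min; overhead removed = 0.565×208.24 = 117.65 kg/min.
Concentrate = 469 − 117.65 = 351.35 kg/min.

351.3 kg/min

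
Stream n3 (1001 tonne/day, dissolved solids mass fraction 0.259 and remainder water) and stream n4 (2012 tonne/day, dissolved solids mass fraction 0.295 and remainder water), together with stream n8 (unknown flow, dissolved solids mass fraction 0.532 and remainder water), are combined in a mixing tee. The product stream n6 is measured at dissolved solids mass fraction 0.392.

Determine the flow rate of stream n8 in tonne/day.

Let n8 be the unknown flow. Total out = 3013 + n8.
dissolved solids balance: 852.8 + 0.532·n8 = 0.392·(3013 + n8)
(0.532 − 0.392)·n8 = 0.392×3013 − 852.8 = 328.3
n8 = 328.3 / 0.140 = 2345 tonne/day

2345 tonne/day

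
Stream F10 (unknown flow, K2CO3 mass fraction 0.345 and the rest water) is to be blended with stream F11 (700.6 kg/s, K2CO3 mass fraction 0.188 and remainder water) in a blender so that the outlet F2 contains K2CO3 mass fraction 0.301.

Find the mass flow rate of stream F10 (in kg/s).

Let F10 be the unknown flow. Total out = 700.6 + F10.
K2CO3 balance: 131.71 + 0.345·F10 = 0.301·(700.6 + F10)
(0.345 − 0.301)·F10 = 0.301×700.6 − 131.71 = 79.168
F10 = 79.168 / 0.044 = 1799.3 kg/s

1799 kg/s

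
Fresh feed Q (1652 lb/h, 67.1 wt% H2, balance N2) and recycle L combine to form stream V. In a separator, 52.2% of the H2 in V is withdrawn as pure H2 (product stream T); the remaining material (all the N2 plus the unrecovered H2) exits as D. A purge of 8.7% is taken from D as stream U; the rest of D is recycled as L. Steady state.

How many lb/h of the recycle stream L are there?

N2 enters only via Q and leaves only via the purge: 1652×0.329 = 0.087×(N2 in D), and the separator passes all N2, so N2 in V = N2 in D = 6247.2 lb/h.
H2 in V: m_A = 1652×0.671 + (1−0.087)·(1−0.522)·m_A, so m_A = 1108.5/0.5636 = 1966.9 lb/h.
D = (1−0.522)×1966.9 + 6247.2 = 7187.4 lb/h.
Recycle L = (1−0.087)×7187.4 = 6562.1 lb/h.

6562 lb/h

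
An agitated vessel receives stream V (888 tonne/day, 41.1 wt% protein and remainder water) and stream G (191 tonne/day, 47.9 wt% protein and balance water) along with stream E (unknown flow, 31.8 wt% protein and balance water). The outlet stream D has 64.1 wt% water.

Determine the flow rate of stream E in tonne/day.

Let E be the unknown flow. Total out = 1079 + E.
water balance: 622.54 + 0.682·E = 0.641·(1079 + E)
(0.682 − 0.641)·E = 0.641×1079 − 622.54 = 69.096
E = 69.096 / 0.041 = 1685.3 tonne/day

1685 tonne/day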